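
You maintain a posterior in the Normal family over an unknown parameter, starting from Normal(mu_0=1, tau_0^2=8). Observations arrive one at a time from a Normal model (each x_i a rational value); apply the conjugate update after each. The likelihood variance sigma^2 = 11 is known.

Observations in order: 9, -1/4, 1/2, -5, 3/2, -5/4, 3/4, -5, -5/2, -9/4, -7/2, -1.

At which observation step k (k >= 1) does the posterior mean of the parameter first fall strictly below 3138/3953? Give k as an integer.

k = 7

obs 1: x=9 → posterior Normal(83/19, 88/19)
obs 2: x=-1/4 → posterior Normal(3, 88/27)
obs 3: x=1/2 → posterior Normal(17/7, 88/35)
obs 4: x=-5 → posterior Normal(45/43, 88/43)
obs 5: x=3/2 → posterior Normal(19/17, 88/51)
obs 6: x=-5/4 → posterior Normal(47/59, 88/59)
obs 7: x=3/4 → posterior Normal(53/67, 88/67)
obs 8: x=-5 → posterior Normal(13/75, 88/75)
obs 9: x=-5/2 → posterior Normal(-7/83, 88/83)
obs 10: x=-9/4 → posterior Normal(-25/91, 88/91)
obs 11: x=-7/2 → posterior Normal(-53/99, 8/9)
obs 12: x=-1 → posterior Normal(-61/107, 88/107)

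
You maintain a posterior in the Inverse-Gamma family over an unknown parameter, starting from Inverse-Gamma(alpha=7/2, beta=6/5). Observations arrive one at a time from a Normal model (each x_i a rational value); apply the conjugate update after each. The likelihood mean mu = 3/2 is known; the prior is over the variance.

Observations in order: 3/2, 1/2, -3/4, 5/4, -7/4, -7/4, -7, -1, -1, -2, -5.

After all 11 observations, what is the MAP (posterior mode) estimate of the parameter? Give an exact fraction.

1689/200

obs 1: x=3/2 → posterior Inverse-Gamma(4, 6/5)
obs 2: x=1/2 → posterior Inverse-Gamma(9/2, 17/10)
obs 3: x=-3/4 → posterior Inverse-Gamma(5, 677/160)
obs 4: x=5/4 → posterior Inverse-Gamma(11/2, 341/80)
obs 5: x=-7/4 → posterior Inverse-Gamma(6, 1527/160)
obs 6: x=-7/4 → posterior Inverse-Gamma(13/2, 593/40)
obs 7: x=-7 → posterior Inverse-Gamma(7, 1019/20)
obs 8: x=-1 → posterior Inverse-Gamma(15/2, 2163/40)
obs 9: x=-1 → posterior Inverse-Gamma(8, 286/5)
obs 10: x=-2 → posterior Inverse-Gamma(17/2, 2533/40)
obs 11: x=-5 → posterior Inverse-Gamma(9, 1689/20)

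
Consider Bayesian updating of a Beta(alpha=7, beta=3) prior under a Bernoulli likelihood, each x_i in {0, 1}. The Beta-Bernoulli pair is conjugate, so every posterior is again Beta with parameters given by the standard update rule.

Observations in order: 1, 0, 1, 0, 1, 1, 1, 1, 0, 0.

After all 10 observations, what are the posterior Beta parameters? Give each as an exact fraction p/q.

obs 1: x=1 → posterior Beta(8, 3)
obs 2: x=0 → posterior Beta(8, 4)
obs 3: x=1 → posterior Beta(9, 4)
obs 4: x=0 → posterior Beta(9, 5)
obs 5: x=1 → posterior Beta(10, 5)
obs 6: x=1 → posterior Beta(11, 5)
obs 7: x=1 → posterior Beta(12, 5)
obs 8: x=1 → posterior Beta(13, 5)
obs 9: x=0 → posterior Beta(13, 6)
obs 10: x=0 → posterior Beta(13, 7)

alpha=13, beta=7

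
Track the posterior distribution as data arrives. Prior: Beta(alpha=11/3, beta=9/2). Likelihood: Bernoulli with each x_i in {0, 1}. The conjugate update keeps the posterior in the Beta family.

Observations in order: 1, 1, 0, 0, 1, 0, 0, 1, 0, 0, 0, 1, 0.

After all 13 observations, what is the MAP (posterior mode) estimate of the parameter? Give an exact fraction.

obs 1: x=1 → posterior Beta(14/3, 9/2)
obs 2: x=1 → posterior Beta(17/3, 9/2)
obs 3: x=0 → posterior Beta(17/3, 11/2)
obs 4: x=0 → posterior Beta(17/3, 13/2)
obs 5: x=1 → posterior Beta(20/3, 13/2)
obs 6: x=0 → posterior Beta(20/3, 15/2)
obs 7: x=0 → posterior Beta(20/3, 17/2)
obs 8: x=1 → posterior Beta(23/3, 17/2)
obs 9: x=0 → posterior Beta(23/3, 19/2)
obs 10: x=0 → posterior Beta(23/3, 21/2)
obs 11: x=0 → posterior Beta(23/3, 23/2)
obs 12: x=1 → posterior Beta(26/3, 23/2)
obs 13: x=0 → posterior Beta(26/3, 25/2)

2/5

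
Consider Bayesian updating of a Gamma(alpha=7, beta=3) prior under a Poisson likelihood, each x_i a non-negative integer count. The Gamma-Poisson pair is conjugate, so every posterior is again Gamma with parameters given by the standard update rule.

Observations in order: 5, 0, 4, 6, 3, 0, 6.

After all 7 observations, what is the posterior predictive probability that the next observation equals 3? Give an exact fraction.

4960000000000000000000000000000000/23225154419887808141001767796309131

obs 1: x=5 → posterior Gamma(12, 4)
obs 2: x=0 → posterior Gamma(12, 5)
obs 3: x=4 → posterior Gamma(16, 6)
obs 4: x=6 → posterior Gamma(22, 7)
obs 5: x=3 → posterior Gamma(25, 8)
obs 6: x=0 → posterior Gamma(25, 9)
obs 7: x=6 → posterior Gamma(31, 10)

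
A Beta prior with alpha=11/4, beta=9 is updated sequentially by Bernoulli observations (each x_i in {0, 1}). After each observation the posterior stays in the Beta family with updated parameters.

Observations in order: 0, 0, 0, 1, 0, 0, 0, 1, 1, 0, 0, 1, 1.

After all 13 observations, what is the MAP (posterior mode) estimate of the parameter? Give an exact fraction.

obs 1: x=0 → posterior Beta(11/4, 10)
obs 2: x=0 → posterior Beta(11/4, 11)
obs 3: x=0 → posterior Beta(11/4, 12)
obs 4: x=1 → posterior Beta(15/4, 12)
obs 5: x=0 → posterior Beta(15/4, 13)
obs 6: x=0 → posterior Beta(15/4, 14)
obs 7: x=0 → posterior Beta(15/4, 15)
obs 8: x=1 → posterior Beta(19/4, 15)
obs 9: x=1 → posterior Beta(23/4, 15)
obs 10: x=0 → posterior Beta(23/4, 16)
obs 11: x=0 → posterior Beta(23/4, 17)
obs 12: x=1 → posterior Beta(27/4, 17)
obs 13: x=1 → posterior Beta(31/4, 17)

27/91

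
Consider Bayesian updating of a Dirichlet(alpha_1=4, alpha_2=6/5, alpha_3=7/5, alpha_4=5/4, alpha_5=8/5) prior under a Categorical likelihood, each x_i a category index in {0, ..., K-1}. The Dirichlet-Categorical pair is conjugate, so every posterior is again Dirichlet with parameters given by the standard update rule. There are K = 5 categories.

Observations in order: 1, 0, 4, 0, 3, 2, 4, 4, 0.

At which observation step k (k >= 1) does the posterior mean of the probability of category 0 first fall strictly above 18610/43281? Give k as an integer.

obs 1: x=1 → posterior Dirichlet(4, 11/5, 7/5, 5/4, 8/5)
obs 2: x=0 → posterior Dirichlet(5, 11/5, 7/5, 5/4, 8/5)
obs 3: x=4 → posterior Dirichlet(5, 11/5, 7/5, 5/4, 13/5)
obs 4: x=0 → posterior Dirichlet(6, 11/5, 7/5, 5/4, 13/5)
obs 5: x=3 → posterior Dirichlet(6, 11/5, 7/5, 9/4, 13/5)
obs 6: x=2 → posterior Dirichlet(6, 11/5, 12/5, 9/4, 13/5)
obs 7: x=4 → posterior Dirichlet(6, 11/5, 12/5, 9/4, 18/5)
obs 8: x=4 → posterior Dirichlet(6, 11/5, 12/5, 9/4, 23/5)
obs 9: x=0 → posterior Dirichlet(7, 11/5, 12/5, 9/4, 23/5)

k = 2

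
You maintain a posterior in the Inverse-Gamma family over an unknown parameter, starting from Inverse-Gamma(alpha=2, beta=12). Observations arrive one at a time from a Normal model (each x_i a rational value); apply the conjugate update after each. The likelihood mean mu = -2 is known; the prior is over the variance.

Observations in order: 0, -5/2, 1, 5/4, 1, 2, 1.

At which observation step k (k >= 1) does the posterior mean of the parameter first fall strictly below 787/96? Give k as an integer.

obs 1: x=0 → posterior Inverse-Gamma(5/2, 14)
obs 2: x=-5/2 → posterior Inverse-Gamma(3, 113/8)
obs 3: x=1 → posterior Inverse-Gamma(7/2, 149/8)
obs 4: x=5/4 → posterior Inverse-Gamma(4, 765/32)
obs 5: x=1 → posterior Inverse-Gamma(9/2, 909/32)
obs 6: x=2 → posterior Inverse-Gamma(5, 1165/32)
obs 7: x=1 → posterior Inverse-Gamma(11/2, 1309/32)

k = 2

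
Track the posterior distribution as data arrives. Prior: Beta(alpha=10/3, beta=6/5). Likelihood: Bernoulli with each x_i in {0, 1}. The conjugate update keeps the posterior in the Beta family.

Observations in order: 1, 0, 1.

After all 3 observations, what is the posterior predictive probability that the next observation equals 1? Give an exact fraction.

obs 1: x=1 → posterior Beta(13/3, 6/5)
obs 2: x=0 → posterior Beta(13/3, 11/5)
obs 3: x=1 → posterior Beta(16/3, 11/5)

80/113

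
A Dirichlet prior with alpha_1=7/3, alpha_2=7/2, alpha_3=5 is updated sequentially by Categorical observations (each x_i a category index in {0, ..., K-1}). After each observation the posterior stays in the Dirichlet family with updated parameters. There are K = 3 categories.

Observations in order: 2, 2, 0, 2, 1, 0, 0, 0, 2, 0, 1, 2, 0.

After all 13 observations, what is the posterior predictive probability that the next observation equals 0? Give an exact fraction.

50/143

obs 1: x=2 → posterior Dirichlet(7/3, 7/2, 6)
obs 2: x=2 → posterior Dirichlet(7/3, 7/2, 7)
obs 3: x=0 → posterior Dirichlet(10/3, 7/2, 7)
obs 4: x=2 → posterior Dirichlet(10/3, 7/2, 8)
obs 5: x=1 → posterior Dirichlet(10/3, 9/2, 8)
obs 6: x=0 → posterior Dirichlet(13/3, 9/2, 8)
obs 7: x=0 → posterior Dirichlet(16/3, 9/2, 8)
obs 8: x=0 → posterior Dirichlet(19/3, 9/2, 8)
obs 9: x=2 → posterior Dirichlet(19/3, 9/2, 9)
obs 10: x=0 → posterior Dirichlet(22/3, 9/2, 9)
obs 11: x=1 → posterior Dirichlet(22/3, 11/2, 9)
obs 12: x=2 → posterior Dirichlet(22/3, 11/2, 10)
obs 13: x=0 → posterior Dirichlet(25/3, 11/2, 10)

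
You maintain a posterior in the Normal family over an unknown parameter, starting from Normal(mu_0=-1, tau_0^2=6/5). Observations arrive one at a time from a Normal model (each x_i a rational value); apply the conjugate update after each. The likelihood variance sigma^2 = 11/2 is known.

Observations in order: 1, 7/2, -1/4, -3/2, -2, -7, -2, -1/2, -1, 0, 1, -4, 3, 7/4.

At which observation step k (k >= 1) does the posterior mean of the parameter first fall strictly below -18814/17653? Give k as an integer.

k = 7

obs 1: x=1 → posterior Normal(-43/67, 66/67)
obs 2: x=7/2 → posterior Normal(-1/79, 66/79)
obs 3: x=-1/4 → posterior Normal(-4/91, 66/91)
obs 4: x=-3/2 → posterior Normal(-22/103, 66/103)
obs 5: x=-2 → posterior Normal(-2/5, 66/115)
obs 6: x=-7 → posterior Normal(-130/127, 66/127)
obs 7: x=-2 → posterior Normal(-154/139, 66/139)
obs 8: x=-1/2 → posterior Normal(-160/151, 66/151)
obs 9: x=-1 → posterior Normal(-172/163, 66/163)
obs 10: x=0 → posterior Normal(-172/175, 66/175)
obs 11: x=1 → posterior Normal(-160/187, 6/17)
obs 12: x=-4 → posterior Normal(-208/199, 66/199)
obs 13: x=3 → posterior Normal(-172/211, 66/211)
obs 14: x=7/4 → posterior Normal(-151/223, 66/223)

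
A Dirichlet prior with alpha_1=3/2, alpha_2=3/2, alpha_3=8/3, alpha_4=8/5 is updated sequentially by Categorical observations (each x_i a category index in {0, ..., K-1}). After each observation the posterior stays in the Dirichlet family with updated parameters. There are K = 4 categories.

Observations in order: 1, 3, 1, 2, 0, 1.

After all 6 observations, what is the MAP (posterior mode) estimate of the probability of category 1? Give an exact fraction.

105/278

obs 1: x=1 → posterior Dirichlet(3/2, 5/2, 8/3, 8/5)
obs 2: x=3 → posterior Dirichlet(3/2, 5/2, 8/3, 13/5)
obs 3: x=1 → posterior Dirichlet(3/2, 7/2, 8/3, 13/5)
obs 4: x=2 → posterior Dirichlet(3/2, 7/2, 11/3, 13/5)
obs 5: x=0 → posterior Dirichlet(5/2, 7/2, 11/3, 13/5)
obs 6: x=1 → posterior Dirichlet(5/2, 9/2, 11/3, 13/5)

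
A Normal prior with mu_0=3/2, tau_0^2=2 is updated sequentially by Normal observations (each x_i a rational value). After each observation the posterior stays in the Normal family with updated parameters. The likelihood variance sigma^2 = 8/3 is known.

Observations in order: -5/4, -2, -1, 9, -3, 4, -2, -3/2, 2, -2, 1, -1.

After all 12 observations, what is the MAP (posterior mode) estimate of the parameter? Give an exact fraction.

obs 1: x=-5/4 → posterior Normal(9/28, 8/7)
obs 2: x=-2 → posterior Normal(-3/8, 4/5)
obs 3: x=-1 → posterior Normal(-27/52, 8/13)
obs 4: x=9 → posterior Normal(81/64, 1/2)
obs 5: x=-3 → posterior Normal(45/76, 8/19)
obs 6: x=4 → posterior Normal(93/88, 4/11)
obs 7: x=-2 → posterior Normal(69/100, 8/25)
obs 8: x=-3/2 → posterior Normal(51/112, 2/7)
obs 9: x=2 → posterior Normal(75/124, 8/31)
obs 10: x=-2 → posterior Normal(3/8, 4/17)
obs 11: x=1 → posterior Normal(63/148, 8/37)
obs 12: x=-1 → posterior Normal(51/160, 1/5)

51/160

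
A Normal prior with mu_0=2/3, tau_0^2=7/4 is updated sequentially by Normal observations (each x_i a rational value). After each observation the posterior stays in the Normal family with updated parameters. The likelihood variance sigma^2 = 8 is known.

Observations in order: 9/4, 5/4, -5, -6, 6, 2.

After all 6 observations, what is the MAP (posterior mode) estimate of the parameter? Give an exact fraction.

obs 1: x=9/4 → posterior Normal(445/468, 56/39)
obs 2: x=5/4 → posterior Normal(275/276, 28/23)
obs 3: x=-5 → posterior Normal(65/318, 56/53)
obs 4: x=-6 → posterior Normal(-187/360, 14/15)
obs 5: x=6 → posterior Normal(65/402, 56/67)
obs 6: x=2 → posterior Normal(149/444, 28/37)

149/444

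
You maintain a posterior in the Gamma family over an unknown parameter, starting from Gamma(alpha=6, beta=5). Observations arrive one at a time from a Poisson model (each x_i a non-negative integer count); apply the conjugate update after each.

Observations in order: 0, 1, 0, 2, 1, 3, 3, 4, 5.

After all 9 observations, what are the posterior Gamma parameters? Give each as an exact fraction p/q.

obs 1: x=0 → posterior Gamma(6, 6)
obs 2: x=1 → posterior Gamma(7, 7)
obs 3: x=0 → posterior Gamma(7, 8)
obs 4: x=2 → posterior Gamma(9, 9)
obs 5: x=1 → posterior Gamma(10, 10)
obs 6: x=3 → posterior Gamma(13, 11)
obs 7: x=3 → posterior Gamma(16, 12)
obs 8: x=4 → posterior Gamma(20, 13)
obs 9: x=5 → posterior Gamma(25, 14)

alpha=25, beta=14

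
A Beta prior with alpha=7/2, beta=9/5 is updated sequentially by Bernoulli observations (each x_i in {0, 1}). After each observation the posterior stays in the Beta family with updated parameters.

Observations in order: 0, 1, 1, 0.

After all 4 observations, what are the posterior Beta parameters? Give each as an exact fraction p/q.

obs 1: x=0 → posterior Beta(7/2, 14/5)
obs 2: x=1 → posterior Beta(9/2, 14/5)
obs 3: x=1 → posterior Beta(11/2, 14/5)
obs 4: x=0 → posterior Beta(11/2, 19/5)

alpha=11/2, beta=19/5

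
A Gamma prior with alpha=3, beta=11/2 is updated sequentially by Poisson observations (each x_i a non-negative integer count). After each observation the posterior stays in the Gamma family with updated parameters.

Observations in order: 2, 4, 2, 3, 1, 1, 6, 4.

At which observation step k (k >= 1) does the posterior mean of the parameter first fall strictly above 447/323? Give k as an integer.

obs 1: x=2 → posterior Gamma(5, 13/2)
obs 2: x=4 → posterior Gamma(9, 15/2)
obs 3: x=2 → posterior Gamma(11, 17/2)
obs 4: x=3 → posterior Gamma(14, 19/2)
obs 5: x=1 → posterior Gamma(15, 21/2)
obs 6: x=1 → posterior Gamma(16, 23/2)
obs 7: x=6 → posterior Gamma(22, 25/2)
obs 8: x=4 → posterior Gamma(26, 27/2)

k = 4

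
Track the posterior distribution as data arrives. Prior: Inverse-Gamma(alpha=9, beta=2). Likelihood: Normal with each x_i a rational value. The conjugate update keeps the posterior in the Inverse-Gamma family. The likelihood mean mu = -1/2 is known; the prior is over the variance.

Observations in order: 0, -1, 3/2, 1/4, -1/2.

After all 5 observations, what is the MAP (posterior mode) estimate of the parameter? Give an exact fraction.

29/80

obs 1: x=0 → posterior Inverse-Gamma(19/2, 17/8)
obs 2: x=-1 → posterior Inverse-Gamma(10, 9/4)
obs 3: x=3/2 → posterior Inverse-Gamma(21/2, 17/4)
obs 4: x=1/4 → posterior Inverse-Gamma(11, 145/32)
obs 5: x=-1/2 → posterior Inverse-Gamma(23/2, 145/32)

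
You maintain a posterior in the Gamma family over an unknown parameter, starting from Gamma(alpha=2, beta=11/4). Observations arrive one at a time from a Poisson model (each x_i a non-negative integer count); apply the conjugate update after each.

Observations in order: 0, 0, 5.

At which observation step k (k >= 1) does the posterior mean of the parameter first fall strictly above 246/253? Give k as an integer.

obs 1: x=0 → posterior Gamma(2, 15/4)
obs 2: x=0 → posterior Gamma(2, 19/4)
obs 3: x=5 → posterior Gamma(7, 23/4)

k = 3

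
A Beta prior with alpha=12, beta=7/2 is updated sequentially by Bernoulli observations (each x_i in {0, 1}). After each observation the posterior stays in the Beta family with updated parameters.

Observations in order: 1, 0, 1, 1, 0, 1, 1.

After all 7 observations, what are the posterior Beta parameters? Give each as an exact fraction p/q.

alpha=17, beta=11/2

obs 1: x=1 → posterior Beta(13, 7/2)
obs 2: x=0 → posterior Beta(13, 9/2)
obs 3: x=1 → posterior Beta(14, 9/2)
obs 4: x=1 → posterior Beta(15, 9/2)
obs 5: x=0 → posterior Beta(15, 11/2)
obs 6: x=1 → posterior Beta(16, 11/2)
obs 7: x=1 → posterior Beta(17, 11/2)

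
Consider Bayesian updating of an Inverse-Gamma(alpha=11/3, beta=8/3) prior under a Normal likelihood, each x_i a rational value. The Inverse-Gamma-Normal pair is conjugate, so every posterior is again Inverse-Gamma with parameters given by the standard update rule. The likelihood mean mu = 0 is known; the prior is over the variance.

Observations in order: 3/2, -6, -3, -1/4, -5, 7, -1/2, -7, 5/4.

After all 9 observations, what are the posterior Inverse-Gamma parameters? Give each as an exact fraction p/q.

obs 1: x=3/2 → posterior Inverse-Gamma(25/6, 91/24)
obs 2: x=-6 → posterior Inverse-Gamma(14/3, 523/24)
obs 3: x=-3 → posterior Inverse-Gamma(31/6, 631/24)
obs 4: x=-1/4 → posterior Inverse-Gamma(17/3, 2527/96)
obs 5: x=-5 → posterior Inverse-Gamma(37/6, 3727/96)
obs 6: x=7 → posterior Inverse-Gamma(20/3, 6079/96)
obs 7: x=-1/2 → posterior Inverse-Gamma(43/6, 6091/96)
obs 8: x=-7 → posterior Inverse-Gamma(23/3, 8443/96)
obs 9: x=5/4 → posterior Inverse-Gamma(49/6, 4259/48)

alpha=49/6, beta=4259/48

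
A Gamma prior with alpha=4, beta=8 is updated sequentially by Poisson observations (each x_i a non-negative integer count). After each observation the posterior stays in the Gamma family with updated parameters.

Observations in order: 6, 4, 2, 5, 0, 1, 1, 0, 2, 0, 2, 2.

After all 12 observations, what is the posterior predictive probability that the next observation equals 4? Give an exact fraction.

1930587799552000000000000000000000000000000/42977062327514056734916195400155065458259861

obs 1: x=6 → posterior Gamma(10, 9)
obs 2: x=4 → posterior Gamma(14, 10)
obs 3: x=2 → posterior Gamma(16, 11)
obs 4: x=5 → posterior Gamma(21, 12)
obs 5: x=0 → posterior Gamma(21, 13)
obs 6: x=1 → posterior Gamma(22, 14)
obs 7: x=1 → posterior Gamma(23, 15)
obs 8: x=0 → posterior Gamma(23, 16)
obs 9: x=2 → posterior Gamma(25, 17)
obs 10: x=0 → posterior Gamma(25, 18)
obs 11: x=2 → posterior Gamma(27, 19)
obs 12: x=2 → posterior Gamma(29, 20)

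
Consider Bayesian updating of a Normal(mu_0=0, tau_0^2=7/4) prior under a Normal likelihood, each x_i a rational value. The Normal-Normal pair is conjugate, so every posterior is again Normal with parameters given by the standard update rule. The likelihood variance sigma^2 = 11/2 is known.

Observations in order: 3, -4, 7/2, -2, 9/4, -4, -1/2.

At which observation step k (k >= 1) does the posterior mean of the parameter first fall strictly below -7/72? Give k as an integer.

k = 2

obs 1: x=3 → posterior Normal(21/29, 77/58)
obs 2: x=-4 → posterior Normal(-7/36, 77/72)
obs 3: x=7/2 → posterior Normal(35/86, 77/86)
obs 4: x=-2 → posterior Normal(7/100, 77/100)
obs 5: x=9/4 → posterior Normal(77/228, 77/114)
obs 6: x=-4 → posterior Normal(-35/256, 77/128)
obs 7: x=-1/2 → posterior Normal(-49/284, 77/142)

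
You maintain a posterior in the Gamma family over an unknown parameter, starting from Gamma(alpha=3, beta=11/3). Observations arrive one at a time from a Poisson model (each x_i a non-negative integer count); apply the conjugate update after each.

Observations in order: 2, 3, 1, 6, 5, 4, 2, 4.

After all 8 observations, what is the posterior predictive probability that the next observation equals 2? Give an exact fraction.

obs 1: x=2 → posterior Gamma(5, 14/3)
obs 2: x=3 → posterior Gamma(8, 17/3)
obs 3: x=1 → posterior Gamma(9, 20/3)
obs 4: x=6 → posterior Gamma(15, 23/3)
obs 5: x=5 → posterior Gamma(20, 26/3)
obs 6: x=4 → posterior Gamma(24, 29/3)
obs 7: x=2 → posterior Gamma(26, 32/3)
obs 8: x=4 → posterior Gamma(30, 35/3)

87848994058135058821838066973723471164703369140625/357334617794433607688082344039363064508867208544256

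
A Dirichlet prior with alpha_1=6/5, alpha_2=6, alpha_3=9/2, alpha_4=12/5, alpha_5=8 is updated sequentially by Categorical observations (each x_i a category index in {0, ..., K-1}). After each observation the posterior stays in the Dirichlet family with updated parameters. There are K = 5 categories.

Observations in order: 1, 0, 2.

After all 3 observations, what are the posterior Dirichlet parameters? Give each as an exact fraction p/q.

obs 1: x=1 → posterior Dirichlet(6/5, 7, 9/2, 12/5, 8)
obs 2: x=0 → posterior Dirichlet(11/5, 7, 9/2, 12/5, 8)
obs 3: x=2 → posterior Dirichlet(11/5, 7, 11/2, 12/5, 8)

alpha_1=11/5, alpha_2=7, alpha_3=11/2, alpha_4=12/5, alpha_5=8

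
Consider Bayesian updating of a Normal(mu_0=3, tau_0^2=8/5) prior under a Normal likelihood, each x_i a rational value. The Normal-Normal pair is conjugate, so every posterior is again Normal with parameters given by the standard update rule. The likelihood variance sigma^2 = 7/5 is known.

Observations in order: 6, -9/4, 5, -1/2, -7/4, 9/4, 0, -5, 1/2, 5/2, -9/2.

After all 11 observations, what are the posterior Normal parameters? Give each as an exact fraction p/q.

mu_0=39/95, tau_0^2=56/475

obs 1: x=6 → posterior Normal(23/5, 56/75)
obs 2: x=-9/4 → posterior Normal(51/23, 56/115)
obs 3: x=5 → posterior Normal(91/31, 56/155)
obs 4: x=-1/2 → posterior Normal(29/13, 56/195)
obs 5: x=-7/4 → posterior Normal(73/47, 56/235)
obs 6: x=9/4 → posterior Normal(91/55, 56/275)
obs 7: x=0 → posterior Normal(13/9, 8/45)
obs 8: x=-5 → posterior Normal(51/71, 56/355)
obs 9: x=1/2 → posterior Normal(55/79, 56/395)
obs 10: x=5/2 → posterior Normal(25/29, 56/435)
obs 11: x=-9/2 → posterior Normal(39/95, 56/475)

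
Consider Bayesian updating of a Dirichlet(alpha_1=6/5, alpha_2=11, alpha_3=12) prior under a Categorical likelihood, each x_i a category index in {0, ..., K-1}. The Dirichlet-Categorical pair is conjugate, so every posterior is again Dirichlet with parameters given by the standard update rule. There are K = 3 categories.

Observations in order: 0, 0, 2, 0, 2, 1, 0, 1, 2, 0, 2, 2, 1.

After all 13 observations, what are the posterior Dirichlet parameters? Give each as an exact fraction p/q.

alpha_1=31/5, alpha_2=14, alpha_3=17

obs 1: x=0 → posterior Dirichlet(11/5, 11, 12)
obs 2: x=0 → posterior Dirichlet(16/5, 11, 12)
obs 3: x=2 → posterior Dirichlet(16/5, 11, 13)
obs 4: x=0 → posterior Dirichlet(21/5, 11, 13)
obs 5: x=2 → posterior Dirichlet(21/5, 11, 14)
obs 6: x=1 → posterior Dirichlet(21/5, 12, 14)
obs 7: x=0 → posterior Dirichlet(26/5, 12, 14)
obs 8: x=1 → posterior Dirichlet(26/5, 13, 14)
obs 9: x=2 → posterior Dirichlet(26/5, 13, 15)
obs 10: x=0 → posterior Dirichlet(31/5, 13, 15)
obs 11: x=2 → posterior Dirichlet(31/5, 13, 16)
obs 12: x=2 → posterior Dirichlet(31/5, 13, 17)
obs 13: x=1 → posterior Dirichlet(31/5, 14, 17)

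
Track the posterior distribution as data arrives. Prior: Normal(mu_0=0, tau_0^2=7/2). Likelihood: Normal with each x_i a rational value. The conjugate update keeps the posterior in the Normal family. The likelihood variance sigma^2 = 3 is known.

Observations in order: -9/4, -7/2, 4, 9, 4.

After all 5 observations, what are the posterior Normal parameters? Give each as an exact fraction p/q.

obs 1: x=-9/4 → posterior Normal(-63/52, 21/13)
obs 2: x=-7/2 → posterior Normal(-161/80, 21/20)
obs 3: x=4 → posterior Normal(-49/108, 7/9)
obs 4: x=9 → posterior Normal(203/136, 21/34)
obs 5: x=4 → posterior Normal(315/164, 21/41)

mu_0=315/164, tau_0^2=21/41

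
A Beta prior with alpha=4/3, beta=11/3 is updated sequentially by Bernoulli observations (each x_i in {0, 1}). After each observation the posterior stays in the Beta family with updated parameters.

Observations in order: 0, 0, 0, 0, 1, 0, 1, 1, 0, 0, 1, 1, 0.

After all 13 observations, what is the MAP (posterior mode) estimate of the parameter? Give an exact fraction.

obs 1: x=0 → posterior Beta(4/3, 14/3)
obs 2: x=0 → posterior Beta(4/3, 17/3)
obs 3: x=0 → posterior Beta(4/3, 20/3)
obs 4: x=0 → posterior Beta(4/3, 23/3)
obs 5: x=1 → posterior Beta(7/3, 23/3)
obs 6: x=0 → posterior Beta(7/3, 26/3)
obs 7: x=1 → posterior Beta(10/3, 26/3)
obs 8: x=1 → posterior Beta(13/3, 26/3)
obs 9: x=0 → posterior Beta(13/3, 29/3)
obs 10: x=0 → posterior Beta(13/3, 32/3)
obs 11: x=1 → posterior Beta(16/3, 32/3)
obs 12: x=1 → posterior Beta(19/3, 32/3)
obs 13: x=0 → posterior Beta(19/3, 35/3)

1/3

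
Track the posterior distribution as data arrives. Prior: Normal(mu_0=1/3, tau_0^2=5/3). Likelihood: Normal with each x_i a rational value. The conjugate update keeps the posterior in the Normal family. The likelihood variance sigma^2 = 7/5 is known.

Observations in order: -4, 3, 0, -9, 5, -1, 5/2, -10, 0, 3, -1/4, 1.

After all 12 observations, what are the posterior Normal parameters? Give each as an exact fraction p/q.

mu_0=-947/1284, tau_0^2=35/321

obs 1: x=-4 → posterior Normal(-93/46, 35/46)
obs 2: x=3 → posterior Normal(-18/71, 35/71)
obs 3: x=0 → posterior Normal(-3/16, 35/96)
obs 4: x=-9 → posterior Normal(-243/121, 35/121)
obs 5: x=5 → posterior Normal(-59/73, 35/146)
obs 6: x=-1 → posterior Normal(-143/171, 35/171)
obs 7: x=5/2 → posterior Normal(-23/56, 5/28)
obs 8: x=-10 → posterior Normal(-661/442, 35/221)
obs 9: x=0 → posterior Normal(-661/492, 35/246)
obs 10: x=3 → posterior Normal(-511/542, 35/271)
obs 11: x=-1/4 → posterior Normal(-1047/1184, 35/296)
obs 12: x=1 → posterior Normal(-947/1284, 35/321)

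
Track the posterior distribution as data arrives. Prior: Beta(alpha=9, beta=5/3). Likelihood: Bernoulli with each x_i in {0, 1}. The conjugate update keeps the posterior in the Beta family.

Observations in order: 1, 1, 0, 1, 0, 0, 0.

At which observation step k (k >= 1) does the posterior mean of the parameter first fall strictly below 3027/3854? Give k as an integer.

obs 1: x=1 → posterior Beta(10, 5/3)
obs 2: x=1 → posterior Beta(11, 5/3)
obs 3: x=0 → posterior Beta(11, 8/3)
obs 4: x=1 → posterior Beta(12, 8/3)
obs 5: x=0 → posterior Beta(12, 11/3)
obs 6: x=0 → posterior Beta(12, 14/3)
obs 7: x=0 → posterior Beta(12, 17/3)

k = 5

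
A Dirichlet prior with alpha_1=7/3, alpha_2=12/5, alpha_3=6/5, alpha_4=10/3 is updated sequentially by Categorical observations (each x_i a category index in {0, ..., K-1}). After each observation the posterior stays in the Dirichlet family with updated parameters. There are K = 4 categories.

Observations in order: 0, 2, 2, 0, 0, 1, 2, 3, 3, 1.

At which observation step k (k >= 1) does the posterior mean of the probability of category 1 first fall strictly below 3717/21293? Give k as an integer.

obs 1: x=0 → posterior Dirichlet(10/3, 12/5, 6/5, 10/3)
obs 2: x=2 → posterior Dirichlet(10/3, 12/5, 11/5, 10/3)
obs 3: x=2 → posterior Dirichlet(10/3, 12/5, 16/5, 10/3)
obs 4: x=0 → posterior Dirichlet(13/3, 12/5, 16/5, 10/3)
obs 5: x=0 → posterior Dirichlet(16/3, 12/5, 16/5, 10/3)
obs 6: x=1 → posterior Dirichlet(16/3, 17/5, 16/5, 10/3)
obs 7: x=2 → posterior Dirichlet(16/3, 17/5, 21/5, 10/3)
obs 8: x=3 → posterior Dirichlet(16/3, 17/5, 21/5, 13/3)
obs 9: x=3 → posterior Dirichlet(16/3, 17/5, 21/5, 16/3)
obs 10: x=1 → posterior Dirichlet(16/3, 22/5, 21/5, 16/3)

k = 5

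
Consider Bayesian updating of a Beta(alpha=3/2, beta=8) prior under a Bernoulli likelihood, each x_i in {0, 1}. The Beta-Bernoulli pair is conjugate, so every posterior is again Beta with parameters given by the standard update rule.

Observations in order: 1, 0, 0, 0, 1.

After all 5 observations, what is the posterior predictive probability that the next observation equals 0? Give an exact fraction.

22/29

obs 1: x=1 → posterior Beta(5/2, 8)
obs 2: x=0 → posterior Beta(5/2, 9)
obs 3: x=0 → posterior Beta(5/2, 10)
obs 4: x=0 → posterior Beta(5/2, 11)
obs 5: x=1 → posterior Beta(7/2, 11)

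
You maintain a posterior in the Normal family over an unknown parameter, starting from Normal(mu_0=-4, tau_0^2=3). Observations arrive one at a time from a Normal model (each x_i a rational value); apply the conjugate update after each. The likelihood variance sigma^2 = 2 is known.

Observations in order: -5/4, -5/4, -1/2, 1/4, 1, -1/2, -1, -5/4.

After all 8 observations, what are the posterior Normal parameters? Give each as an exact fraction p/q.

mu_0=-43/52, tau_0^2=3/13

obs 1: x=-5/4 → posterior Normal(-47/20, 6/5)
obs 2: x=-5/4 → posterior Normal(-31/16, 3/4)
obs 3: x=-1/2 → posterior Normal(-17/11, 6/11)
obs 4: x=1/4 → posterior Normal(-65/56, 3/7)
obs 5: x=1 → posterior Normal(-53/68, 6/17)
obs 6: x=-1/2 → posterior Normal(-59/80, 3/10)
obs 7: x=-1 → posterior Normal(-71/92, 6/23)
obs 8: x=-5/4 → posterior Normal(-43/52, 3/13)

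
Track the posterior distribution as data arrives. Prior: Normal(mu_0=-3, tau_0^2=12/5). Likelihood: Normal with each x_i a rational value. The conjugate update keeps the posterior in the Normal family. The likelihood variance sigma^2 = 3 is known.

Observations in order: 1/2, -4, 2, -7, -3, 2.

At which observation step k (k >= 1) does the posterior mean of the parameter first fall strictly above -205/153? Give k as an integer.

obs 1: x=1/2 → posterior Normal(-13/9, 4/3)
obs 2: x=-4 → posterior Normal(-29/13, 12/13)
obs 3: x=2 → posterior Normal(-21/17, 12/17)
obs 4: x=-7 → posterior Normal(-7/3, 4/7)
obs 5: x=-3 → posterior Normal(-61/25, 12/25)
obs 6: x=2 → posterior Normal(-53/29, 12/29)

k = 3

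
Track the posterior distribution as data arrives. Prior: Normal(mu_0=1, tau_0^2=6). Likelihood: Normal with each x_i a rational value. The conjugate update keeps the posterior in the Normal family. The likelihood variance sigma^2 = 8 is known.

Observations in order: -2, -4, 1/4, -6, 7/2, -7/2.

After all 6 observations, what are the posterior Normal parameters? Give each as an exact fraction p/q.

mu_0=-125/88, tau_0^2=12/11

obs 1: x=-2 → posterior Normal(-2/7, 24/7)
obs 2: x=-4 → posterior Normal(-7/5, 12/5)
obs 3: x=1/4 → posterior Normal(-53/52, 24/13)
obs 4: x=-6 → posterior Normal(-125/64, 3/2)
obs 5: x=7/2 → posterior Normal(-83/76, 24/19)
obs 6: x=-7/2 → posterior Normal(-125/88, 12/11)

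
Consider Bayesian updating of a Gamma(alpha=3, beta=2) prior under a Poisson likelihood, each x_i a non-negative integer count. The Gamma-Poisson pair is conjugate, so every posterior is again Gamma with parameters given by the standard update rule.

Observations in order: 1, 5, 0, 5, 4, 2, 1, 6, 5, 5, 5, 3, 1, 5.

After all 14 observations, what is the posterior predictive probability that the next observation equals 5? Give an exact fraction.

obs 1: x=1 → posterior Gamma(4, 3)
obs 2: x=5 → posterior Gamma(9, 4)
obs 3: x=0 → posterior Gamma(9, 5)
obs 4: x=5 → posterior Gamma(14, 6)
obs 5: x=4 → posterior Gamma(18, 7)
obs 6: x=2 → posterior Gamma(20, 8)
obs 7: x=1 → posterior Gamma(21, 9)
obs 8: x=6 → posterior Gamma(27, 10)
obs 9: x=5 → posterior Gamma(32, 11)
obs 10: x=5 → posterior Gamma(37, 12)
obs 11: x=5 → posterior Gamma(42, 13)
obs 12: x=3 → posterior Gamma(45, 14)
obs 13: x=1 → posterior Gamma(46, 15)
obs 14: x=5 → posterior Gamma(51, 16)

5261320844973599312879653261472786029470815443628067940259623600128/47281437919523785105637649421170102074198138677247896785466116833393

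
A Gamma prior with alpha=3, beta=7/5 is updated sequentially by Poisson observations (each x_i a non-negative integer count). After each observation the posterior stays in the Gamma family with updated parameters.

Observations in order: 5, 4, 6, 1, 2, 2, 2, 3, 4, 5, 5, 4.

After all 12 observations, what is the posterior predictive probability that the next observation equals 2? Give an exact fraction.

26990232573291158002541125954043889499187478912761540543979493621081303686110806521337225/141892626801173066353341463326232586218967261979606729804427069360679295032171585429569536

obs 1: x=5 → posterior Gamma(8, 12/5)
obs 2: x=4 → posterior Gamma(12, 17/5)
obs 3: x=6 → posterior Gamma(18, 22/5)
obs 4: x=1 → posterior Gamma(19, 27/5)
obs 5: x=2 → posterior Gamma(21, 32/5)
obs 6: x=2 → posterior Gamma(23, 37/5)
obs 7: x=2 → posterior Gamma(25, 42/5)
obs 8: x=3 → posterior Gamma(28, 47/5)
obs 9: x=4 → posterior Gamma(32, 52/5)
obs 10: x=5 → posterior Gamma(37, 57/5)
obs 11: x=5 → posterior Gamma(42, 62/5)
obs 12: x=4 → posterior Gamma(46, 67/5)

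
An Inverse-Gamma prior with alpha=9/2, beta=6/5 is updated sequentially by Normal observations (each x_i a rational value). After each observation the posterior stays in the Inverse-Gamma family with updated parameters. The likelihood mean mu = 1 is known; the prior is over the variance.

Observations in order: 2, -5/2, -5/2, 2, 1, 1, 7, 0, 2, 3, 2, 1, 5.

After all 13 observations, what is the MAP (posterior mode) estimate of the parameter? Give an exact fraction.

293/80

obs 1: x=2 → posterior Inverse-Gamma(5, 17/10)
obs 2: x=-5/2 → posterior Inverse-Gamma(11/2, 313/40)
obs 3: x=-5/2 → posterior Inverse-Gamma(6, 279/20)
obs 4: x=2 → posterior Inverse-Gamma(13/2, 289/20)
obs 5: x=1 → posterior Inverse-Gamma(7, 289/20)
obs 6: x=1 → posterior Inverse-Gamma(15/2, 289/20)
obs 7: x=7 → posterior Inverse-Gamma(8, 649/20)
obs 8: x=0 → posterior Inverse-Gamma(17/2, 659/20)
obs 9: x=2 → posterior Inverse-Gamma(9, 669/20)
obs 10: x=3 → posterior Inverse-Gamma(19/2, 709/20)
obs 11: x=2 → posterior Inverse-Gamma(10, 719/20)
obs 12: x=1 → posterior Inverse-Gamma(21/2, 719/20)
obs 13: x=5 → posterior Inverse-Gamma(11, 879/20)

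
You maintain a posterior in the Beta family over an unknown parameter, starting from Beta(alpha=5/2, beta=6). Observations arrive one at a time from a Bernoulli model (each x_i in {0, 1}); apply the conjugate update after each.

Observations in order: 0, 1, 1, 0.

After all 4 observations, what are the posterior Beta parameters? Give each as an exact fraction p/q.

obs 1: x=0 → posterior Beta(5/2, 7)
obs 2: x=1 → posterior Beta(7/2, 7)
obs 3: x=1 → posterior Beta(9/2, 7)
obs 4: x=0 → posterior Beta(9/2, 8)

alpha=9/2, beta=8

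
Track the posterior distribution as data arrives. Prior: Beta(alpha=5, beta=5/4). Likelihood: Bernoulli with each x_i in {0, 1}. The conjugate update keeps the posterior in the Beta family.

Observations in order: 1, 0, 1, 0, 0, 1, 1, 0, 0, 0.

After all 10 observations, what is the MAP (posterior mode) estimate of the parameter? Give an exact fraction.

obs 1: x=1 → posterior Beta(6, 5/4)
obs 2: x=0 → posterior Beta(6, 9/4)
obs 3: x=1 → posterior Beta(7, 9/4)
obs 4: x=0 → posterior Beta(7, 13/4)
obs 5: x=0 → posterior Beta(7, 17/4)
obs 6: x=1 → posterior Beta(8, 17/4)
obs 7: x=1 → posterior Beta(9, 17/4)
obs 8: x=0 → posterior Beta(9, 21/4)
obs 9: x=0 → posterior Beta(9, 25/4)
obs 10: x=0 → posterior Beta(9, 29/4)

32/57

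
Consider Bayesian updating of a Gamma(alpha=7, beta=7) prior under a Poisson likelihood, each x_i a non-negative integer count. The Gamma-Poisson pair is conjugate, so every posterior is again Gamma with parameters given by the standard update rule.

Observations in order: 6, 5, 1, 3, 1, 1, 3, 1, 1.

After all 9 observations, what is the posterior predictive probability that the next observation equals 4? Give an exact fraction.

obs 1: x=6 → posterior Gamma(13, 8)
obs 2: x=5 → posterior Gamma(18, 9)
obs 3: x=1 → posterior Gamma(19, 10)
obs 4: x=3 → posterior Gamma(22, 11)
obs 5: x=1 → posterior Gamma(23, 12)
obs 6: x=1 → posterior Gamma(24, 13)
obs 7: x=3 → posterior Gamma(27, 14)
obs 8: x=1 → posterior Gamma(28, 15)
obs 9: x=1 → posterior Gamma(29, 16)

2987439920526598424351306367980074434560/40254497110927943179349807054456171205137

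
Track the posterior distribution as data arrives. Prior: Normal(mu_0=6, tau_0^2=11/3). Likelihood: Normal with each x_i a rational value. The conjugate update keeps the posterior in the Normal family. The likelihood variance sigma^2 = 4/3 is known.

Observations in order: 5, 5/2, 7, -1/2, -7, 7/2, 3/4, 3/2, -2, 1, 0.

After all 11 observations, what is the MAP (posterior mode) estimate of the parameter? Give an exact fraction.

613/500

obs 1: x=5 → posterior Normal(79/15, 44/45)
obs 2: x=5/2 → posterior Normal(213/52, 22/39)
obs 3: x=7 → posterior Normal(367/74, 44/111)
obs 4: x=-1/2 → posterior Normal(89/24, 11/36)
obs 5: x=-7 → posterior Normal(101/59, 44/177)
obs 6: x=7/2 → posterior Normal(279/140, 22/105)
obs 7: x=3/4 → posterior Normal(197/108, 44/243)
obs 8: x=3/2 → posterior Normal(657/368, 11/69)
obs 9: x=-2 → posterior Normal(569/412, 44/309)
obs 10: x=1 → posterior Normal(613/456, 22/171)
obs 11: x=0 → posterior Normal(613/500, 44/375)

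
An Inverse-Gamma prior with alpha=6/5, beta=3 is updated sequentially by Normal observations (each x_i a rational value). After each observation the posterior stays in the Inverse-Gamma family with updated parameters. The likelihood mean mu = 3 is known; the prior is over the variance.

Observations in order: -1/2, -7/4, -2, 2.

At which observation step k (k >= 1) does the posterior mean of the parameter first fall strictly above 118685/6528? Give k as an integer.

k = 3

obs 1: x=-1/2 → posterior Inverse-Gamma(17/10, 73/8)
obs 2: x=-7/4 → posterior Inverse-Gamma(11/5, 653/32)
obs 3: x=-2 → posterior Inverse-Gamma(27/10, 1053/32)
obs 4: x=2 → posterior Inverse-Gamma(16/5, 1069/32)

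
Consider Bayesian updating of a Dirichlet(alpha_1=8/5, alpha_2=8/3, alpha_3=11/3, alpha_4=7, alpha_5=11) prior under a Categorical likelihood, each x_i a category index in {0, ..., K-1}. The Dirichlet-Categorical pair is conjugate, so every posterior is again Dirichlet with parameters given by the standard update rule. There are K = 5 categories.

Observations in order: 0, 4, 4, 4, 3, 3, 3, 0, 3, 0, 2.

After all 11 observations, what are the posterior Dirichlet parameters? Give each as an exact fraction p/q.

obs 1: x=0 → posterior Dirichlet(13/5, 8/3, 11/3, 7, 11)
obs 2: x=4 → posterior Dirichlet(13/5, 8/3, 11/3, 7, 12)
obs 3: x=4 → posterior Dirichlet(13/5, 8/3, 11/3, 7, 13)
obs 4: x=4 → posterior Dirichlet(13/5, 8/3, 11/3, 7, 14)
obs 5: x=3 → posterior Dirichlet(13/5, 8/3, 11/3, 8, 14)
obs 6: x=3 → posterior Dirichlet(13/5, 8/3, 11/3, 9, 14)
obs 7: x=3 → posterior Dirichlet(13/5, 8/3, 11/3, 10, 14)
obs 8: x=0 → posterior Dirichlet(18/5, 8/3, 11/3, 10, 14)
obs 9: x=3 → posterior Dirichlet(18/5, 8/3, 11/3, 11, 14)
obs 10: x=0 → posterior Dirichlet(23/5, 8/3, 11/3, 11, 14)
obs 11: x=2 → posterior Dirichlet(23/5, 8/3, 14/3, 11, 14)

alpha_1=23/5, alpha_2=8/3, alpha_3=14/3, alpha_4=11, alpha_5=14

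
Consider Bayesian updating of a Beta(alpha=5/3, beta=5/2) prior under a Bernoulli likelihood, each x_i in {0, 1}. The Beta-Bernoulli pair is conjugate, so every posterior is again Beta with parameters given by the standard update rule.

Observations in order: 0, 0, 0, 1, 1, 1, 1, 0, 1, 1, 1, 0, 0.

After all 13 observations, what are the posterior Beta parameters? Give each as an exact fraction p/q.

alpha=26/3, beta=17/2

obs 1: x=0 → posterior Beta(5/3, 7/2)
obs 2: x=0 → posterior Beta(5/3, 9/2)
obs 3: x=0 → posterior Beta(5/3, 11/2)
obs 4: x=1 → posterior Beta(8/3, 11/2)
obs 5: x=1 → posterior Beta(11/3, 11/2)
obs 6: x=1 → posterior Beta(14/3, 11/2)
obs 7: x=1 → posterior Beta(17/3, 11/2)
obs 8: x=0 → posterior Beta(17/3, 13/2)
obs 9: x=1 → posterior Beta(20/3, 13/2)
obs 10: x=1 → posterior Beta(23/3, 13/2)
obs 11: x=1 → posterior Beta(26/3, 13/2)
obs 12: x=0 → posterior Beta(26/3, 15/2)
obs 13: x=0 → posterior Beta(26/3, 17/2)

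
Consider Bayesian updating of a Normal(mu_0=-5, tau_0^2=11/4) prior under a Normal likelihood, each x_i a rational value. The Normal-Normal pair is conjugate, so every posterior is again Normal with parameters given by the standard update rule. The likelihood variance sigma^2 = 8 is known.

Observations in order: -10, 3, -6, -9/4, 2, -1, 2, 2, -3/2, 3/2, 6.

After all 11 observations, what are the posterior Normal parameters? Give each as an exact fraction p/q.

obs 1: x=-10 → posterior Normal(-270/43, 88/43)
obs 2: x=3 → posterior Normal(-79/18, 44/27)
obs 3: x=-6 → posterior Normal(-303/65, 88/65)
obs 4: x=-9/4 → posterior Normal(-69/16, 22/19)
obs 5: x=2 → posterior Normal(-1223/348, 88/87)
obs 6: x=-1 → posterior Normal(-181/56, 44/49)
obs 7: x=2 → posterior Normal(-1179/436, 88/109)
obs 8: x=2 → posterior Normal(-1091/480, 11/15)
obs 9: x=-3/2 → posterior Normal(-1157/524, 88/131)
obs 10: x=3/2 → posterior Normal(-1091/568, 44/71)
obs 11: x=6 → posterior Normal(-827/612, 88/153)

mu_0=-827/612, tau_0^2=88/153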